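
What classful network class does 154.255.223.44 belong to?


First octet: 154
Binary: 10011010
10xxxxxx -> Class B (128-191)
Class B, default mask 255.255.0.0 (/16)


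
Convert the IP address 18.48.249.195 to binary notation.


18 = 00010010
48 = 00110000
249 = 11111001
195 = 11000011
Binary: 00010010.00110000.11111001.11000011


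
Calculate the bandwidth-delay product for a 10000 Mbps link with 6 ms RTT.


BDP = bandwidth * RTT
= 10000 Mbps * 6 ms
= 10000 * 1e6 * 6 / 1000 bits
= 60000000 bits
= 7500000 bytes
= 7324.2188 KB
BDP = 60000000 bits (7500000 bytes)


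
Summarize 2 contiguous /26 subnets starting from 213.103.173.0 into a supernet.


Original prefix: /26
Number of subnets: 2 = 2^1
New prefix = 26 - 1 = 25
Supernet: 213.103.173.0/25


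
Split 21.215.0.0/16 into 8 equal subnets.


New prefix = 16 + 3 = 19
Each subnet has 8192 addresses
  21.215.0.0/19
  21.215.32.0/19
  21.215.64.0/19
  21.215.96.0/19
  21.215.128.0/19
  21.215.160.0/19
  21.215.192.0/19
  21.215.224.0/19
Subnets: 21.215.0.0/19, 21.215.32.0/19, 21.215.64.0/19, 21.215.96.0/19, 21.215.128.0/19, 21.215.160.0/19, 21.215.192.0/19, 21.215.224.0/19


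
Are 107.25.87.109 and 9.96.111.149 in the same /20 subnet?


Mask: 255.255.240.0
107.25.87.109 AND mask = 107.25.80.0
9.96.111.149 AND mask = 9.96.96.0
No, different subnets (107.25.80.0 vs 9.96.96.0)


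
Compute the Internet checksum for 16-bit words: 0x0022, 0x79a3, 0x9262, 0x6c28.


Sum all words (with carry folding):
+ 0x0022 = 0x0022
+ 0x79a3 = 0x79c5
+ 0x9262 = 0x0c28
+ 0x6c28 = 0x7850
One's complement: ~0x7850
Checksum = 0x87af


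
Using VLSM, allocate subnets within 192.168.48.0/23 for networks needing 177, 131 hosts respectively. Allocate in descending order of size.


177 hosts -> /24 (254 usable): 192.168.48.0/24
131 hosts -> /24 (254 usable): 192.168.49.0/24
Allocation: 192.168.48.0/24 (177 hosts, 254 usable); 192.168.49.0/24 (131 hosts, 254 usable)


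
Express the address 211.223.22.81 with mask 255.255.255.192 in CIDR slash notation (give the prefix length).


Binary: 11111111.11111111.11111111.11000000
Count leading 1s
Prefix: /26


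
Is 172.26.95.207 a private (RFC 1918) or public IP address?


RFC 1918 private ranges:
  10.0.0.0/8 (10.0.0.0 - 10.255.255.255)
  172.16.0.0/12 (172.16.0.0 - 172.31.255.255)
  192.168.0.0/16 (192.168.0.0 - 192.168.255.255)
Private (in 172.16.0.0/12)


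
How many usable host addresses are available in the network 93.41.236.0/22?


Host bits = 32 - 22 = 10
Total addresses = 2^10 = 1024
Usable = total - 2 (network and broadcast)
Usable hosts: 1022


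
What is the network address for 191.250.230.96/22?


IP:   10111111.11111010.11100110.01100000
Mask: 11111111.11111111.11111100.00000000
AND operation:
Net:  10111111.11111010.11100100.00000000
Network: 191.250.228.0/22


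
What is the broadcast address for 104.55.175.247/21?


Network: 104.55.168.0/21
Host bits = 11
Set all host bits to 1:
Broadcast: 104.55.175.255


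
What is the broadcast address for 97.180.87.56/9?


Network: 97.128.0.0/9
Host bits = 23
Set all host bits to 1:
Broadcast: 97.255.255.255


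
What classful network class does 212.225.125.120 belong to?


First octet: 212
Binary: 11010100
110xxxxx -> Class C (192-223)
Class C, default mask 255.255.255.0 (/24)


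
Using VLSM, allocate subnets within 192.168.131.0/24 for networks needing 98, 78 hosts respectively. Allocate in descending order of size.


98 hosts -> /25 (126 usable): 192.168.131.0/25
78 hosts -> /25 (126 usable): 192.168.131.128/25
Allocation: 192.168.131.0/25 (98 hosts, 126 usable); 192.168.131.128/25 (78 hosts, 126 usable)


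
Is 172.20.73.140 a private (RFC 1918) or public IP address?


RFC 1918 private ranges:
  10.0.0.0/8 (10.0.0.0 - 10.255.255.255)
  172.16.0.0/12 (172.16.0.0 - 172.31.255.255)
  192.168.0.0/16 (192.168.0.0 - 192.168.255.255)
Private (in 172.16.0.0/12)


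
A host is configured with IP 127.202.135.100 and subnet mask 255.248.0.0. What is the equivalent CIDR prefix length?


Binary: 11111111.11111000.00000000.00000000
Count leading 1s
Prefix: /13


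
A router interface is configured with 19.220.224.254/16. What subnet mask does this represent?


/16 means 16 network bits, 16 host bits
Binary: 11111111111111110000000000000000
Mask: 255.255.0.0


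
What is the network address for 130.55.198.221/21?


IP:   10000010.00110111.11000110.11011101
Mask: 11111111.11111111.11111000.00000000
AND operation:
Net:  10000010.00110111.11000000.00000000
Network: 130.55.192.0/21


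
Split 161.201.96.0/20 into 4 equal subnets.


New prefix = 20 + 2 = 22
Each subnet has 1024 addresses
  161.201.96.0/22
  161.201.100.0/22
  161.201.104.0/22
  161.201.108.0/22
Subnets: 161.201.96.0/22, 161.201.100.0/22, 161.201.104.0/22, 161.201.108.0/22


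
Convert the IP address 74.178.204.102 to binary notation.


74 = 01001010
178 = 10110010
204 = 11001100
102 = 01100110
Binary: 01001010.10110010.11001100.01100110


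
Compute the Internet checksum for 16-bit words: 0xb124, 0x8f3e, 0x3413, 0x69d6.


Sum all words (with carry folding):
+ 0xb124 = 0xb124
+ 0x8f3e = 0x4063
+ 0x3413 = 0x7476
+ 0x69d6 = 0xde4c
One's complement: ~0xde4c
Checksum = 0x21b3


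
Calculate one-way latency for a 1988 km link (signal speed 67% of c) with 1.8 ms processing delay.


Speed = 0.67 * 3e5 km/s = 201000 km/s
Propagation delay = 1988 / 201000 = 0.0099 s = 9.8905 ms
Processing delay = 1.8 ms
Total one-way latency = 11.6905 ms


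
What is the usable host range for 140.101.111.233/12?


Network: 140.96.0.0
Broadcast: 140.111.255.255
First usable = network + 1
Last usable = broadcast - 1
Range: 140.96.0.1 to 140.111.255.254


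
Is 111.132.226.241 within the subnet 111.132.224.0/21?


Subnet network: 111.132.224.0
Test IP AND mask: 111.132.224.0
Yes, 111.132.226.241 is in 111.132.224.0/21


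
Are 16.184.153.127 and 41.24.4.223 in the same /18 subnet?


Mask: 255.255.192.0
16.184.153.127 AND mask = 16.184.128.0
41.24.4.223 AND mask = 41.24.0.0
No, different subnets (16.184.128.0 vs 41.24.0.0)


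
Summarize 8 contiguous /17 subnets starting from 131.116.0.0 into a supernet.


Original prefix: /17
Number of subnets: 8 = 2^3
New prefix = 17 - 3 = 14
Supernet: 131.116.0.0/14


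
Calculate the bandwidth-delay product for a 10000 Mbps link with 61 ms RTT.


BDP = bandwidth * RTT
= 10000 Mbps * 61 ms
= 10000 * 1e6 * 61 / 1000 bits
= 610000000 bits
= 76250000 bytes
= 74462.8906 KB
BDP = 610000000 bits (76250000 bytes)


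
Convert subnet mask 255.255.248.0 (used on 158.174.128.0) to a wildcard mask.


Subnet mask: 255.255.248.0
Wildcard = 255.255.255.255 - subnet mask
255 - 255 = 0
255 - 255 = 0
255 - 248 = 7
255 - 0 = 255
Wildcard: 0.0.7.255


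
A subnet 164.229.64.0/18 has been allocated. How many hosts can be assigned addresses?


Host bits = 32 - 18 = 14
Total addresses = 2^14 = 16384
Usable = total - 2 (network and broadcast)
Usable hosts: 16382


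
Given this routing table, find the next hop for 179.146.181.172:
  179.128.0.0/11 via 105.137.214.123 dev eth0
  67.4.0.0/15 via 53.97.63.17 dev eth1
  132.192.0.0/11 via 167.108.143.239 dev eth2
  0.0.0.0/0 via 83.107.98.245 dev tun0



Longest prefix match for 179.146.181.172:
  /11 179.128.0.0: MATCH
  /15 67.4.0.0: no
  /11 132.192.0.0: no
  /0 0.0.0.0: MATCH
Selected: next-hop 105.137.214.123 via eth0 (matched /11)


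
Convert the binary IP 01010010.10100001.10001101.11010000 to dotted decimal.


01010010 = 82
10100001 = 161
10001101 = 141
11010000 = 208
IP: 82.161.141.208


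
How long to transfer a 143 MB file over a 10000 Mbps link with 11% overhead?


Effective throughput = 10000 * (1 - 11/100) = 8900 Mbps
File size in Mb = 143 * 8 = 1144 Mb
Time = 1144 / 8900
Time = 0.1285 seconds


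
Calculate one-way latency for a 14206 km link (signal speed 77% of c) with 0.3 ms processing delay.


Speed = 0.77 * 3e5 km/s = 231000 km/s
Propagation delay = 14206 / 231000 = 0.0615 s = 61.4978 ms
Processing delay = 0.3 ms
Total one-way latency = 61.7978 ms


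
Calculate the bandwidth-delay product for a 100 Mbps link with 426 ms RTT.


BDP = bandwidth * RTT
= 100 Mbps * 426 ms
= 100 * 1e6 * 426 / 1000 bits
= 42600000 bits
= 5325000 bytes
= 5200.1953 KB
BDP = 42600000 bits (5325000 bytes)


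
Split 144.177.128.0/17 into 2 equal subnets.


New prefix = 17 + 1 = 18
Each subnet has 16384 addresses
  144.177.128.0/18
  144.177.192.0/18
Subnets: 144.177.128.0/18, 144.177.192.0/18


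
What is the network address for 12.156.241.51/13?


IP:   00001100.10011100.11110001.00110011
Mask: 11111111.11111000.00000000.00000000
AND operation:
Net:  00001100.10011000.00000000.00000000
Network: 12.152.0.0/13


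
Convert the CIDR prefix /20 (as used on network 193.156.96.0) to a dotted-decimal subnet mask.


/20 means 20 network bits, 12 host bits
Binary: 11111111111111111111000000000000
Mask: 255.255.240.0


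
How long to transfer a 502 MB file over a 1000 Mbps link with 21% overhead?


Effective throughput = 1000 * (1 - 21/100) = 790 Mbps
File size in Mb = 502 * 8 = 4016 Mb
Time = 4016 / 790
Time = 5.0835 seconds


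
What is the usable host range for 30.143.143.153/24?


Network: 30.143.143.0
Broadcast: 30.143.143.255
First usable = network + 1
Last usable = broadcast - 1
Range: 30.143.143.1 to 30.143.143.254


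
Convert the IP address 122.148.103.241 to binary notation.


122 = 01111010
148 = 10010100
103 = 01100111
241 = 11110001
Binary: 01111010.10010100.01100111.11110001


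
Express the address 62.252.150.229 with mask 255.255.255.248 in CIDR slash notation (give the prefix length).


Binary: 11111111.11111111.11111111.11111000
Count leading 1s
Prefix: /29


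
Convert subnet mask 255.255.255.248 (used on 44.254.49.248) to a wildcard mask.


Subnet mask: 255.255.255.248
Wildcard = 255.255.255.255 - subnet mask
255 - 255 = 0
255 - 255 = 0
255 - 255 = 0
255 - 248 = 7
Wildcard: 0.0.0.7


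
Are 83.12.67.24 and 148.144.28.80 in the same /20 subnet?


Mask: 255.255.240.0
83.12.67.24 AND mask = 83.12.64.0
148.144.28.80 AND mask = 148.144.16.0
No, different subnets (83.12.64.0 vs 148.144.16.0)


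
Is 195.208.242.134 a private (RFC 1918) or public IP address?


RFC 1918 private ranges:
  10.0.0.0/8 (10.0.0.0 - 10.255.255.255)
  172.16.0.0/12 (172.16.0.0 - 172.31.255.255)
  192.168.0.0/16 (192.168.0.0 - 192.168.255.255)
Public (not in any RFC 1918 range)


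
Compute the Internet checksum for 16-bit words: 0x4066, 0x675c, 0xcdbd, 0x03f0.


Sum all words (with carry folding):
+ 0x4066 = 0x4066
+ 0x675c = 0xa7c2
+ 0xcdbd = 0x7580
+ 0x03f0 = 0x7970
One's complement: ~0x7970
Checksum = 0x868f


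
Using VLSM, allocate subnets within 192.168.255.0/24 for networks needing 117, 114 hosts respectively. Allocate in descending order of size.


117 hosts -> /25 (126 usable): 192.168.255.0/25
114 hosts -> /25 (126 usable): 192.168.255.128/25
Allocation: 192.168.255.0/25 (117 hosts, 126 usable); 192.168.255.128/25 (114 hosts, 126 usable)


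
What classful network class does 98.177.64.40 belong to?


First octet: 98
Binary: 01100010
0xxxxxxx -> Class A (1-126)
Class A, default mask 255.0.0.0 (/8)


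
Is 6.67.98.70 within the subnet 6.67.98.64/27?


Subnet network: 6.67.98.64
Test IP AND mask: 6.67.98.64
Yes, 6.67.98.70 is in 6.67.98.64/27


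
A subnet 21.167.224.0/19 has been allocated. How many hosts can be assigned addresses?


Host bits = 32 - 19 = 13
Total addresses = 2^13 = 8192
Usable = total - 2 (network and broadcast)
Usable hosts: 8190


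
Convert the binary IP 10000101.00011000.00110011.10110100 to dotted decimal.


10000101 = 133
00011000 = 24
00110011 = 51
10110100 = 180
IP: 133.24.51.180


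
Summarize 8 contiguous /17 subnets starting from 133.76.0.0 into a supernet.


Original prefix: /17
Number of subnets: 8 = 2^3
New prefix = 17 - 3 = 14
Supernet: 133.76.0.0/14


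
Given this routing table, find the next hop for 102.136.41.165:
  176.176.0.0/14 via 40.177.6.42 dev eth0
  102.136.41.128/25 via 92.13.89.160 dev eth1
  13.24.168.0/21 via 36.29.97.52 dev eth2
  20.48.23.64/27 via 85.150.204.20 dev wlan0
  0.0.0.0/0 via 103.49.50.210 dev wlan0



Longest prefix match for 102.136.41.165:
  /14 176.176.0.0: no
  /25 102.136.41.128: MATCH
  /21 13.24.168.0: no
  /27 20.48.23.64: no
  /0 0.0.0.0: MATCH
Selected: next-hop 92.13.89.160 via eth1 (matched /25)


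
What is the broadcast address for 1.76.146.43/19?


Network: 1.76.128.0/19
Host bits = 13
Set all host bits to 1:
Broadcast: 1.76.159.255


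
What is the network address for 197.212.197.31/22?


IP:   11000101.11010100.11000101.00011111
Mask: 11111111.11111111.11111100.00000000
AND operation:
Net:  11000101.11010100.11000100.00000000
Network: 197.212.196.0/22


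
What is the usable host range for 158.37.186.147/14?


Network: 158.36.0.0
Broadcast: 158.39.255.255
First usable = network + 1
Last usable = broadcast - 1
Range: 158.36.0.1 to 158.39.255.254


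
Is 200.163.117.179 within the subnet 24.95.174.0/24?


Subnet network: 24.95.174.0
Test IP AND mask: 200.163.117.0
No, 200.163.117.179 is not in 24.95.174.0/24


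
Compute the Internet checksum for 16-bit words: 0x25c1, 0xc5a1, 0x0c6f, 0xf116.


Sum all words (with carry folding):
+ 0x25c1 = 0x25c1
+ 0xc5a1 = 0xeb62
+ 0x0c6f = 0xf7d1
+ 0xf116 = 0xe8e8
One's complement: ~0xe8e8
Checksum = 0x1717


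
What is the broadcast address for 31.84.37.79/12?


Network: 31.80.0.0/12
Host bits = 20
Set all host bits to 1:
Broadcast: 31.95.255.255


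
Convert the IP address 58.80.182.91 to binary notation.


58 = 00111010
80 = 01010000
182 = 10110110
91 = 01011011
Binary: 00111010.01010000.10110110.01011011


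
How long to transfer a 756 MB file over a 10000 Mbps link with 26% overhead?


Effective throughput = 10000 * (1 - 26/100) = 7400 Mbps
File size in Mb = 756 * 8 = 6048 Mb
Time = 6048 / 7400
Time = 0.8173 seconds


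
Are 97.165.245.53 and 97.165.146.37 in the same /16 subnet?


Mask: 255.255.0.0
97.165.245.53 AND mask = 97.165.0.0
97.165.146.37 AND mask = 97.165.0.0
Yes, same subnet (97.165.0.0)


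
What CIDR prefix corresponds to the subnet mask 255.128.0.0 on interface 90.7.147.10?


Binary: 11111111.10000000.00000000.00000000
Count leading 1s
Prefix: /9


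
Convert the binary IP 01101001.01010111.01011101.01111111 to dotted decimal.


01101001 = 105
01010111 = 87
01011101 = 93
01111111 = 127
IP: 105.87.93.127


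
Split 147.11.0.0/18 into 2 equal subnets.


New prefix = 18 + 1 = 19
Each subnet has 8192 addresses
  147.11.0.0/19
  147.11.32.0/19
Subnets: 147.11.0.0/19, 147.11.32.0/19


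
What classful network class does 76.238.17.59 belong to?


First octet: 76
Binary: 01001100
0xxxxxxx -> Class A (1-126)
Class A, default mask 255.0.0.0 (/8)


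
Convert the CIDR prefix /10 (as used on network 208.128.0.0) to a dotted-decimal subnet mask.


/10 means 10 network bits, 22 host bits
Binary: 11111111110000000000000000000000
Mask: 255.192.0.0


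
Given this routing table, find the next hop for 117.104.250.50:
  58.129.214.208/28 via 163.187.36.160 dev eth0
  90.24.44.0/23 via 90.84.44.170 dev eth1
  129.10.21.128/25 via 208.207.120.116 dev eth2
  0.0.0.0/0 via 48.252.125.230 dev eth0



Longest prefix match for 117.104.250.50:
  /28 58.129.214.208: no
  /23 90.24.44.0: no
  /25 129.10.21.128: no
  /0 0.0.0.0: MATCH
Selected: next-hop 48.252.125.230 via eth0 (matched /0)


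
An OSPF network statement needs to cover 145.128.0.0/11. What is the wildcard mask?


Subnet mask: 255.224.0.0
Wildcard = 255.255.255.255 - subnet mask
255 - 255 = 0
255 - 224 = 31
255 - 0 = 255
255 - 0 = 255
Wildcard: 0.31.255.255


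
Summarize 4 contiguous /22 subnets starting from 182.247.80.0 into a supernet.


Original prefix: /22
Number of subnets: 4 = 2^2
New prefix = 22 - 2 = 20
Supernet: 182.247.80.0/20


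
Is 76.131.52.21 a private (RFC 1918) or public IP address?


RFC 1918 private ranges:
  10.0.0.0/8 (10.0.0.0 - 10.255.255.255)
  172.16.0.0/12 (172.16.0.0 - 172.31.255.255)
  192.168.0.0/16 (192.168.0.0 - 192.168.255.255)
Public (not in any RFC 1918 range)


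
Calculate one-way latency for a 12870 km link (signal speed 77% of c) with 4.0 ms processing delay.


Speed = 0.77 * 3e5 km/s = 231000 km/s
Propagation delay = 12870 / 231000 = 0.0557 s = 55.7143 ms
Processing delay = 4.0 ms
Total one-way latency = 59.7143 ms


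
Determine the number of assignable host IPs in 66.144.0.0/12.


Host bits = 32 - 12 = 20
Total addresses = 2^20 = 1048576
Usable = total - 2 (network and broadcast)
Usable hosts: 1048574


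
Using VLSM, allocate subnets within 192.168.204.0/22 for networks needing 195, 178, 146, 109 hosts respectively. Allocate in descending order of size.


195 hosts -> /24 (254 usable): 192.168.204.0/24
178 hosts -> /24 (254 usable): 192.168.205.0/24
146 hosts -> /24 (254 usable): 192.168.206.0/24
109 hosts -> /25 (126 usable): 192.168.207.0/25
Allocation: 192.168.204.0/24 (195 hosts, 254 usable); 192.168.205.0/24 (178 hosts, 254 usable); 192.168.206.0/24 (146 hosts, 254 usable); 192.168.207.0/25 (109 hosts, 126 usable)


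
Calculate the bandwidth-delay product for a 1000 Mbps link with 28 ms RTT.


BDP = bandwidth * RTT
= 1000 Mbps * 28 ms
= 1000 * 1e6 * 28 / 1000 bits
= 28000000 bits
= 3500000 bytes
= 3417.9688 KB
BDP = 28000000 bits (3500000 bytes)


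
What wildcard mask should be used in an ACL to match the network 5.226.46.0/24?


Subnet mask: 255.255.255.0
Wildcard = 255.255.255.255 - subnet mask
255 - 255 = 0
255 - 255 = 0
255 - 255 = 0
255 - 0 = 255
Wildcard: 0.0.0.255


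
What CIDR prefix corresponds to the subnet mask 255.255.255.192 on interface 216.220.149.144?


Binary: 11111111.11111111.11111111.11000000
Count leading 1s
Prefix: /26


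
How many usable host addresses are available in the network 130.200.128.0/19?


Host bits = 32 - 19 = 13
Total addresses = 2^13 = 8192
Usable = total - 2 (network and broadcast)
Usable hosts: 8190


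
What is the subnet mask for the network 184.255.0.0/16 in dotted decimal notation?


/16 means 16 network bits, 16 host bits
Binary: 11111111111111110000000000000000
Mask: 255.255.0.0


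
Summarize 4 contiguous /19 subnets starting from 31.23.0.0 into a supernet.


Original prefix: /19
Number of subnets: 4 = 2^2
New prefix = 19 - 2 = 17
Supernet: 31.23.0.0/17


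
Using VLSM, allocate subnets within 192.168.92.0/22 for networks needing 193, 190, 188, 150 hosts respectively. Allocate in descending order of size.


193 hosts -> /24 (254 usable): 192.168.92.0/24
190 hosts -> /24 (254 usable): 192.168.93.0/24
188 hosts -> /24 (254 usable): 192.168.94.0/24
150 hosts -> /24 (254 usable): 192.168.95.0/24
Allocation: 192.168.92.0/24 (193 hosts, 254 usable); 192.168.93.0/24 (190 hosts, 254 usable); 192.168.94.0/24 (188 hosts, 254 usable); 192.168.95.0/24 (150 hosts, 254 usable)


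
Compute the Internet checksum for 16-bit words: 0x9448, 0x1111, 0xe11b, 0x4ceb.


Sum all words (with carry folding):
+ 0x9448 = 0x9448
+ 0x1111 = 0xa559
+ 0xe11b = 0x8675
+ 0x4ceb = 0xd360
One's complement: ~0xd360
Checksum = 0x2c9f


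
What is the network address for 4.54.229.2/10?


IP:   00000100.00110110.11100101.00000010
Mask: 11111111.11000000.00000000.00000000
AND operation:
Net:  00000100.00000000.00000000.00000000
Network: 4.0.0.0/10


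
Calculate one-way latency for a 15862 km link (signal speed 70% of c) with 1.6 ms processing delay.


Speed = 0.7 * 3e5 km/s = 210000 km/s
Propagation delay = 15862 / 210000 = 0.0755 s = 75.5333 ms
Processing delay = 1.6 ms
Total one-way latency = 77.1333 ms


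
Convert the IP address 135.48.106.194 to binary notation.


135 = 10000111
48 = 00110000
106 = 01101010
194 = 11000010
Binary: 10000111.00110000.01101010.11000010


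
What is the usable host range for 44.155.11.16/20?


Network: 44.155.0.0
Broadcast: 44.155.15.255
First usable = network + 1
Last usable = broadcast - 1
Range: 44.155.0.1 to 44.155.15.254


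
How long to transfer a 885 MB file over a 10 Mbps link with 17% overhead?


Effective throughput = 10 * (1 - 17/100) = 8.3 Mbps
File size in Mb = 885 * 8 = 7080 Mb
Time = 7080 / 8.3
Time = 853.012 seconds


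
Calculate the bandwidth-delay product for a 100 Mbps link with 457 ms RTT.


BDP = bandwidth * RTT
= 100 Mbps * 457 ms
= 100 * 1e6 * 457 / 1000 bits
= 45700000 bits
= 5712500 bytes
= 5578.6133 KB
BDP = 45700000 bits (5712500 bytes)


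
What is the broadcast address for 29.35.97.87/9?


Network: 29.0.0.0/9
Host bits = 23
Set all host bits to 1:
Broadcast: 29.127.255.255


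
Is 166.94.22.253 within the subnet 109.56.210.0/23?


Subnet network: 109.56.210.0
Test IP AND mask: 166.94.22.0
No, 166.94.22.253 is not in 109.56.210.0/23


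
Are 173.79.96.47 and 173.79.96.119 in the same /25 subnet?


Mask: 255.255.255.128
173.79.96.47 AND mask = 173.79.96.0
173.79.96.119 AND mask = 173.79.96.0
Yes, same subnet (173.79.96.0)


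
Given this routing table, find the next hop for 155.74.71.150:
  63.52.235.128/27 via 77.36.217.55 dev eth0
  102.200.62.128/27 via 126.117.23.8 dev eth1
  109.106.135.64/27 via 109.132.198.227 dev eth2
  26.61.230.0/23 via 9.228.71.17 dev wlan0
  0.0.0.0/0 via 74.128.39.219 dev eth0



Longest prefix match for 155.74.71.150:
  /27 63.52.235.128: no
  /27 102.200.62.128: no
  /27 109.106.135.64: no
  /23 26.61.230.0: no
  /0 0.0.0.0: MATCH
Selected: next-hop 74.128.39.219 via eth0 (matched /0)


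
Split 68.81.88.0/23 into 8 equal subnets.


New prefix = 23 + 3 = 26
Each subnet has 64 addresses
  68.81.88.0/26
  68.81.88.64/26
  68.81.88.128/26
  68.81.88.192/26
  68.81.89.0/26
  68.81.89.64/26
  68.81.89.128/26
  68.81.89.192/26
Subnets: 68.81.88.0/26, 68.81.88.64/26, 68.81.88.128/26, 68.81.88.192/26, 68.81.89.0/26, 68.81.89.64/26, 68.81.89.128/26, 68.81.89.192/26


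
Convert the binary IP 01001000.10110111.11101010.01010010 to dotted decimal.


01001000 = 72
10110111 = 183
11101010 = 234
01010010 = 82
IP: 72.183.234.82


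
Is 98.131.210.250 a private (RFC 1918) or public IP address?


RFC 1918 private ranges:
  10.0.0.0/8 (10.0.0.0 - 10.255.255.255)
  172.16.0.0/12 (172.16.0.0 - 172.31.255.255)
  192.168.0.0/16 (192.168.0.0 - 192.168.255.255)
Public (not in any RFC 1918 range)


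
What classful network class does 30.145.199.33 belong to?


First octet: 30
Binary: 00011110
0xxxxxxx -> Class A (1-126)
Class A, default mask 255.0.0.0 (/8)


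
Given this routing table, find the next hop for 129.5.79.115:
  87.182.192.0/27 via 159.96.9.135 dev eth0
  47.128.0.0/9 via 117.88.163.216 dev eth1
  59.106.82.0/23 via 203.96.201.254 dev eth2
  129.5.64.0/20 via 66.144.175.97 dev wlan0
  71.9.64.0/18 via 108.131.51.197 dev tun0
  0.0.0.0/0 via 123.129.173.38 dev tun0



Longest prefix match for 129.5.79.115:
  /27 87.182.192.0: no
  /9 47.128.0.0: no
  /23 59.106.82.0: no
  /20 129.5.64.0: MATCH
  /18 71.9.64.0: no
  /0 0.0.0.0: MATCH
Selected: next-hop 66.144.175.97 via wlan0 (matched /20)


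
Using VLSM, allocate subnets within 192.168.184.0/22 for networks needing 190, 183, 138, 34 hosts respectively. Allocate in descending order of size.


190 hosts -> /24 (254 usable): 192.168.184.0/24
183 hosts -> /24 (254 usable): 192.168.185.0/24
138 hosts -> /24 (254 usable): 192.168.186.0/24
34 hosts -> /26 (62 usable): 192.168.187.0/26
Allocation: 192.168.184.0/24 (190 hosts, 254 usable); 192.168.185.0/24 (183 hosts, 254 usable); 192.168.186.0/24 (138 hosts, 254 usable); 192.168.187.0/26 (34 hosts, 62 usable)


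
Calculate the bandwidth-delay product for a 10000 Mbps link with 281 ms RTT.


BDP = bandwidth * RTT
= 10000 Mbps * 281 ms
= 10000 * 1e6 * 281 / 1000 bits
= 2810000000 bits
= 351250000 bytes
= 343017.5781 KB
BDP = 2810000000 bits (351250000 bytes)


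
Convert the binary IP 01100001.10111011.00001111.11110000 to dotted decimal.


01100001 = 97
10111011 = 187
00001111 = 15
11110000 = 240
IP: 97.187.15.240


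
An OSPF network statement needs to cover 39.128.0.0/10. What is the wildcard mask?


Subnet mask: 255.192.0.0
Wildcard = 255.255.255.255 - subnet mask
255 - 255 = 0
255 - 192 = 63
255 - 0 = 255
255 - 0 = 255
Wildcard: 0.63.255.255


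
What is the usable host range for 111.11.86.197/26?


Network: 111.11.86.192
Broadcast: 111.11.86.255
First usable = network + 1
Last usable = broadcast - 1
Range: 111.11.86.193 to 111.11.86.254


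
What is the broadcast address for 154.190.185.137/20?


Network: 154.190.176.0/20
Host bits = 12
Set all host bits to 1:
Broadcast: 154.190.191.255


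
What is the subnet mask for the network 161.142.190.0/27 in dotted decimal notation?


/27 means 27 network bits, 5 host bits
Binary: 11111111111111111111111111100000
Mask: 255.255.255.224


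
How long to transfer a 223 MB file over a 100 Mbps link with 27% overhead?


Effective throughput = 100 * (1 - 27/100) = 73 Mbps
File size in Mb = 223 * 8 = 1784 Mb
Time = 1784 / 73
Time = 24.4384 seconds


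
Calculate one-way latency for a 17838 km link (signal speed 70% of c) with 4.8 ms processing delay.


Speed = 0.7 * 3e5 km/s = 210000 km/s
Propagation delay = 17838 / 210000 = 0.0849 s = 84.9429 ms
Processing delay = 4.8 ms
Total one-way latency = 89.7429 ms


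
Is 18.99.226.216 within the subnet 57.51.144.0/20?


Subnet network: 57.51.144.0
Test IP AND mask: 18.99.224.0
No, 18.99.226.216 is not in 57.51.144.0/20


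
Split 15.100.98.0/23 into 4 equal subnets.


New prefix = 23 + 2 = 25
Each subnet has 128 addresses
  15.100.98.0/25
  15.100.98.128/25
  15.100.99.0/25
  15.100.99.128/25
Subnets: 15.100.98.0/25, 15.100.98.128/25, 15.100.99.0/25, 15.100.99.128/25


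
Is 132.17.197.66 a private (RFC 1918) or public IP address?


RFC 1918 private ranges:
  10.0.0.0/8 (10.0.0.0 - 10.255.255.255)
  172.16.0.0/12 (172.16.0.0 - 172.31.255.255)
  192.168.0.0/16 (192.168.0.0 - 192.168.255.255)
Public (not in any RFC 1918 range)


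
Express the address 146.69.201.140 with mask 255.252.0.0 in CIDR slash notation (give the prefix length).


Binary: 11111111.11111100.00000000.00000000
Count leading 1s
Prefix: /14


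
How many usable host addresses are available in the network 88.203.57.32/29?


Host bits = 32 - 29 = 3
Total addresses = 2^3 = 8
Usable = total - 2 (network and broadcast)
Usable hosts: 6


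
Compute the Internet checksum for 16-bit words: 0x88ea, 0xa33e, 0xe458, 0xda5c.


Sum all words (with carry folding):
+ 0x88ea = 0x88ea
+ 0xa33e = 0x2c29
+ 0xe458 = 0x1082
+ 0xda5c = 0xeade
One's complement: ~0xeade
Checksum = 0x1521


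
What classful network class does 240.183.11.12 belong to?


First octet: 240
Binary: 11110000
1111xxxx -> Class E (240-255)
Class E (reserved), default mask N/A


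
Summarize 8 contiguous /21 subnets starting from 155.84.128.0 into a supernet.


Original prefix: /21
Number of subnets: 8 = 2^3
New prefix = 21 - 3 = 18
Supernet: 155.84.128.0/18


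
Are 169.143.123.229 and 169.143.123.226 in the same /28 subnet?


Mask: 255.255.255.240
169.143.123.229 AND mask = 169.143.123.224
169.143.123.226 AND mask = 169.143.123.224
Yes, same subnet (169.143.123.224)


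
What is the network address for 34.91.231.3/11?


IP:   00100010.01011011.11100111.00000011
Mask: 11111111.11100000.00000000.00000000
AND operation:
Net:  00100010.01000000.00000000.00000000
Network: 34.64.0.0/11


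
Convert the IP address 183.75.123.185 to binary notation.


183 = 10110111
75 = 01001011
123 = 01111011
185 = 10111001
Binary: 10110111.01001011.01111011.10111001


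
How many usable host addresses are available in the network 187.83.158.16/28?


Host bits = 32 - 28 = 4
Total addresses = 2^4 = 16
Usable = total - 2 (network and broadcast)
Usable hosts: 14


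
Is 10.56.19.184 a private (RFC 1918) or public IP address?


RFC 1918 private ranges:
  10.0.0.0/8 (10.0.0.0 - 10.255.255.255)
  172.16.0.0/12 (172.16.0.0 - 172.31.255.255)
  192.168.0.0/16 (192.168.0.0 - 192.168.255.255)
Private (in 10.0.0.0/8)


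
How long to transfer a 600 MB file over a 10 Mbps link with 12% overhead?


Effective throughput = 10 * (1 - 12/100) = 8.8 Mbps
File size in Mb = 600 * 8 = 4800 Mb
Time = 4800 / 8.8
Time = 545.4545 seconds


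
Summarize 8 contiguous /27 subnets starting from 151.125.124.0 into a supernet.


Original prefix: /27
Number of subnets: 8 = 2^3
New prefix = 27 - 3 = 24
Supernet: 151.125.124.0/24


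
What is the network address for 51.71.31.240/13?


IP:   00110011.01000111.00011111.11110000
Mask: 11111111.11111000.00000000.00000000
AND operation:
Net:  00110011.01000000.00000000.00000000
Network: 51.64.0.0/13


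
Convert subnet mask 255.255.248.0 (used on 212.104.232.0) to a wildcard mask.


Subnet mask: 255.255.248.0
Wildcard = 255.255.255.255 - subnet mask
255 - 255 = 0
255 - 255 = 0
255 - 248 = 7
255 - 0 = 255
Wildcard: 0.0.7.255


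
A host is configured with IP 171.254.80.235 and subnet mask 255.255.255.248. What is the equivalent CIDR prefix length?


Binary: 11111111.11111111.11111111.11111000
Count leading 1s
Prefix: /29


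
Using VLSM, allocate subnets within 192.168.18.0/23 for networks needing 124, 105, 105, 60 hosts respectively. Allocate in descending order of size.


124 hosts -> /25 (126 usable): 192.168.18.0/25
105 hosts -> /25 (126 usable): 192.168.18.128/25
105 hosts -> /25 (126 usable): 192.168.19.0/25
60 hosts -> /26 (62 usable): 192.168.19.128/26
Allocation: 192.168.18.0/25 (124 hosts, 126 usable); 192.168.18.128/25 (105 hosts, 126 usable); 192.168.19.0/25 (105 hosts, 126 usable); 192.168.19.128/26 (60 hosts, 62 usable)


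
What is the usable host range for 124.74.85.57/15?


Network: 124.74.0.0
Broadcast: 124.75.255.255
First usable = network + 1
Last usable = broadcast - 1
Range: 124.74.0.1 to 124.75.255.254


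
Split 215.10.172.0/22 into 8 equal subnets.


New prefix = 22 + 3 = 25
Each subnet has 128 addresses
  215.10.172.0/25
  215.10.172.128/25
  215.10.173.0/25
  215.10.173.128/25
  215.10.174.0/25
  215.10.174.128/25
  215.10.175.0/25
  215.10.175.128/25
Subnets: 215.10.172.0/25, 215.10.172.128/25, 215.10.173.0/25, 215.10.173.128/25, 215.10.174.0/25, 215.10.174.128/25, 215.10.175.0/25, 215.10.175.128/25


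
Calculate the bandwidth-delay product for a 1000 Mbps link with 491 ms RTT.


BDP = bandwidth * RTT
= 1000 Mbps * 491 ms
= 1000 * 1e6 * 491 / 1000 bits
= 491000000 bits
= 61375000 bytes
= 59936.5234 KB
BDP = 491000000 bits (61375000 bytes)


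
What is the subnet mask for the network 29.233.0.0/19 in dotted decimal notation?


/19 means 19 network bits, 13 host bits
Binary: 11111111111111111110000000000000
Mask: 255.255.224.0


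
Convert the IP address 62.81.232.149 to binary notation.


62 = 00111110
81 = 01010001
232 = 11101000
149 = 10010101
Binary: 00111110.01010001.11101000.10010101


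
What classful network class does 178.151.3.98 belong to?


First octet: 178
Binary: 10110010
10xxxxxx -> Class B (128-191)
Class B, default mask 255.255.0.0 (/16)


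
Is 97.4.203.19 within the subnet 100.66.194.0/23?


Subnet network: 100.66.194.0
Test IP AND mask: 97.4.202.0
No, 97.4.203.19 is not in 100.66.194.0/23


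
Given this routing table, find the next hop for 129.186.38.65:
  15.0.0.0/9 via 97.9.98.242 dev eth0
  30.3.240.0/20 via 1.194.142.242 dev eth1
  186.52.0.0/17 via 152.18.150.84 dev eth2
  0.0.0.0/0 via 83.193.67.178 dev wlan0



Longest prefix match for 129.186.38.65:
  /9 15.0.0.0: no
  /20 30.3.240.0: no
  /17 186.52.0.0: no
  /0 0.0.0.0: MATCH
Selected: next-hop 83.193.67.178 via wlan0 (matched /0)


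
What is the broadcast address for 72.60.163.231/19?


Network: 72.60.160.0/19
Host bits = 13
Set all host bits to 1:
Broadcast: 72.60.191.255


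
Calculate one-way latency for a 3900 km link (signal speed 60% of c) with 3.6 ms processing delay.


Speed = 0.6 * 3e5 km/s = 180000 km/s
Propagation delay = 3900 / 180000 = 0.0217 s = 21.6667 ms
Processing delay = 3.6 ms
Total one-way latency = 25.2667 ms


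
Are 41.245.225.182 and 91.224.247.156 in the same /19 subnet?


Mask: 255.255.224.0
41.245.225.182 AND mask = 41.245.224.0
91.224.247.156 AND mask = 91.224.224.0
No, different subnets (41.245.224.0 vs 91.224.224.0)


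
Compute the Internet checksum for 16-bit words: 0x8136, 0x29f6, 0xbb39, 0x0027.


Sum all words (with carry folding):
+ 0x8136 = 0x8136
+ 0x29f6 = 0xab2c
+ 0xbb39 = 0x6666
+ 0x0027 = 0x668d
One's complement: ~0x668d
Checksum = 0x9972


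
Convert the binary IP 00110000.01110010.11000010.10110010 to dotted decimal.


00110000 = 48
01110010 = 114
11000010 = 194
10110010 = 178
IP: 48.114.194.178


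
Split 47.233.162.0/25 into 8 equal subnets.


New prefix = 25 + 3 = 28
Each subnet has 16 addresses
  47.233.162.0/28
  47.233.162.16/28
  47.233.162.32/28
  47.233.162.48/28
  47.233.162.64/28
  47.233.162.80/28
  47.233.162.96/28
  47.233.162.112/28
Subnets: 47.233.162.0/28, 47.233.162.16/28, 47.233.162.32/28, 47.233.162.48/28, 47.233.162.64/28, 47.233.162.80/28, 47.233.162.96/28, 47.233.162.112/28


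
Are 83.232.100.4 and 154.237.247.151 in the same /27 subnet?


Mask: 255.255.255.224
83.232.100.4 AND mask = 83.232.100.0
154.237.247.151 AND mask = 154.237.247.128
No, different subnets (83.232.100.0 vs 154.237.247.128)


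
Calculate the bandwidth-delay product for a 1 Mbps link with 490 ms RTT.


BDP = bandwidth * RTT
= 1 Mbps * 490 ms
= 1 * 1e6 * 490 / 1000 bits
= 490000 bits
= 61250 bytes
= 59.8145 KB
BDP = 490000 bits (61250 bytes)


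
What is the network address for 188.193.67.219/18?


IP:   10111100.11000001.01000011.11011011
Mask: 11111111.11111111.11000000.00000000
AND operation:
Net:  10111100.11000001.01000000.00000000
Network: 188.193.64.0/18


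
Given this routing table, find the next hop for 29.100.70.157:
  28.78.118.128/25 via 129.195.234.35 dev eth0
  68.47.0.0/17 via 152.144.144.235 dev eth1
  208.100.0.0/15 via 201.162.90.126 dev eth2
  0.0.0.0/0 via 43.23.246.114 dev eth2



Longest prefix match for 29.100.70.157:
  /25 28.78.118.128: no
  /17 68.47.0.0: no
  /15 208.100.0.0: no
  /0 0.0.0.0: MATCH
Selected: next-hop 43.23.246.114 via eth2 (matched /0)


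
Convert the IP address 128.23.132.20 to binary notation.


128 = 10000000
23 = 00010111
132 = 10000100
20 = 00010100
Binary: 10000000.00010111.10000100.00010100


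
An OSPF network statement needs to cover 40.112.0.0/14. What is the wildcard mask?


Subnet mask: 255.252.0.0
Wildcard = 255.255.255.255 - subnet mask
255 - 255 = 0
255 - 252 = 3
255 - 0 = 255
255 - 0 = 255
Wildcard: 0.3.255.255


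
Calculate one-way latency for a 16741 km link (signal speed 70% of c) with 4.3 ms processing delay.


Speed = 0.7 * 3e5 km/s = 210000 km/s
Propagation delay = 16741 / 210000 = 0.0797 s = 79.719 ms
Processing delay = 4.3 ms
Total one-way latency = 84.019 ms


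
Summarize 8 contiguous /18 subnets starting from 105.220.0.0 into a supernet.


Original prefix: /18
Number of subnets: 8 = 2^3
New prefix = 18 - 3 = 15
Supernet: 105.220.0.0/15


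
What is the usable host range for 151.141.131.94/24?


Network: 151.141.131.0
Broadcast: 151.141.131.255
First usable = network + 1
Last usable = broadcast - 1
Range: 151.141.131.1 to 151.141.131.254


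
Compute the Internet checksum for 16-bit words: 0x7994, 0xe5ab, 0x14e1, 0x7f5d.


Sum all words (with carry folding):
+ 0x7994 = 0x7994
+ 0xe5ab = 0x5f40
+ 0x14e1 = 0x7421
+ 0x7f5d = 0xf37e
One's complement: ~0xf37e
Checksum = 0x0c81


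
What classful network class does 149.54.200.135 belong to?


First octet: 149
Binary: 10010101
10xxxxxx -> Class B (128-191)
Class B, default mask 255.255.0.0 (/16)


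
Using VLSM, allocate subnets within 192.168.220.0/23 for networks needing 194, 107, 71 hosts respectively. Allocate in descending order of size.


194 hosts -> /24 (254 usable): 192.168.220.0/24
107 hosts -> /25 (126 usable): 192.168.221.0/25
71 hosts -> /25 (126 usable): 192.168.221.128/25
Allocation: 192.168.220.0/24 (194 hosts, 254 usable); 192.168.221.0/25 (107 hosts, 126 usable); 192.168.221.128/25 (71 hosts, 126 usable)


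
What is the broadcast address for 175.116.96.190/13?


Network: 175.112.0.0/13
Host bits = 19
Set all host bits to 1:
Broadcast: 175.119.255.255


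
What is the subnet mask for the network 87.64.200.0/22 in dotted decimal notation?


/22 means 22 network bits, 10 host bits
Binary: 11111111111111111111110000000000
Mask: 255.255.252.0


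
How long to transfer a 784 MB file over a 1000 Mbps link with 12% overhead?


Effective throughput = 1000 * (1 - 12/100) = 880 Mbps
File size in Mb = 784 * 8 = 6272 Mb
Time = 6272 / 880
Time = 7.1273 seconds


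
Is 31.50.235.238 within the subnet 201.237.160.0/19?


Subnet network: 201.237.160.0
Test IP AND mask: 31.50.224.0
No, 31.50.235.238 is not in 201.237.160.0/19


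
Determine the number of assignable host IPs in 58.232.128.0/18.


Host bits = 32 - 18 = 14
Total addresses = 2^14 = 16384
Usable = total - 2 (network and broadcast)
Usable hosts: 16382


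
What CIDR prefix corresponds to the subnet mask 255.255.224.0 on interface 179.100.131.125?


Binary: 11111111.11111111.11100000.00000000
Count leading 1s
Prefix: /19


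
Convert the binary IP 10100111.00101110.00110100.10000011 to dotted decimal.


10100111 = 167
00101110 = 46
00110100 = 52
10000011 = 131
IP: 167.46.52.131


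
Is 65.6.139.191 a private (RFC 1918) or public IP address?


RFC 1918 private ranges:
  10.0.0.0/8 (10.0.0.0 - 10.255.255.255)
  172.16.0.0/12 (172.16.0.0 - 172.31.255.255)
  192.168.0.0/16 (192.168.0.0 - 192.168.255.255)
Public (not in any RFC 1918 range)


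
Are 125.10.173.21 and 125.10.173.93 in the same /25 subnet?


Mask: 255.255.255.128
125.10.173.21 AND mask = 125.10.173.0
125.10.173.93 AND mask = 125.10.173.0
Yes, same subnet (125.10.173.0)


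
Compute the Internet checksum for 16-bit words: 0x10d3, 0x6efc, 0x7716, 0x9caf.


Sum all words (with carry folding):
+ 0x10d3 = 0x10d3
+ 0x6efc = 0x7fcf
+ 0x7716 = 0xf6e5
+ 0x9caf = 0x9395
One's complement: ~0x9395
Checksum = 0x6c6a


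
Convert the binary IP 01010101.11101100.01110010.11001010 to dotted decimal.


01010101 = 85
11101100 = 236
01110010 = 114
11001010 = 202
IP: 85.236.114.202


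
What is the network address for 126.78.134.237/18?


IP:   01111110.01001110.10000110.11101101
Mask: 11111111.11111111.11000000.00000000
AND operation:
Net:  01111110.01001110.10000000.00000000
Network: 126.78.128.0/18


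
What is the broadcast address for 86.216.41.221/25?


Network: 86.216.41.128/25
Host bits = 7
Set all host bits to 1:
Broadcast: 86.216.41.255


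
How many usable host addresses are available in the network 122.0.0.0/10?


Host bits = 32 - 10 = 22
Total addresses = 2^22 = 4194304
Usable = total - 2 (network and broadcast)
Usable hosts: 4194302


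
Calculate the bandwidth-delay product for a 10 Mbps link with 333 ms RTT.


BDP = bandwidth * RTT
= 10 Mbps * 333 ms
= 10 * 1e6 * 333 / 1000 bits
= 3330000 bits
= 416250 bytes
= 406.4941 KB
BDP = 3330000 bits (416250 bytes)


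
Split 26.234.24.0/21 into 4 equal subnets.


New prefix = 21 + 2 = 23
Each subnet has 512 addresses
  26.234.24.0/23
  26.234.26.0/23
  26.234.28.0/23
  26.234.30.0/23
Subnets: 26.234.24.0/23, 26.234.26.0/23, 26.234.28.0/23, 26.234.30.0/23


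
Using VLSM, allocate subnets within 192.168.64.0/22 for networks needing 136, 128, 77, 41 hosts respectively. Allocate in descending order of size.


136 hosts -> /24 (254 usable): 192.168.64.0/24
128 hosts -> /24 (254 usable): 192.168.65.0/24
77 hosts -> /25 (126 usable): 192.168.66.0/25
41 hosts -> /26 (62 usable): 192.168.66.128/26
Allocation: 192.168.64.0/24 (136 hosts, 254 usable); 192.168.65.0/24 (128 hosts, 254 usable); 192.168.66.0/25 (77 hosts, 126 usable); 192.168.66.128/26 (41 hosts, 62 usable)
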